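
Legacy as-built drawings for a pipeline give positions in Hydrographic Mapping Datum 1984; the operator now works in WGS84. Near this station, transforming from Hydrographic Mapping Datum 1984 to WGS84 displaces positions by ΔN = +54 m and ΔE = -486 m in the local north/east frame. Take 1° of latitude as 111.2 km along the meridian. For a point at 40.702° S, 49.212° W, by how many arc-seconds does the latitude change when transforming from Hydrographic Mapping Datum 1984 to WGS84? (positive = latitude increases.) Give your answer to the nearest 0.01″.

1° of latitude = 111.2 km, so Δφ = 54.0 / 111200 = 0.0004856° = 1.748″.

Δφ = 1.75″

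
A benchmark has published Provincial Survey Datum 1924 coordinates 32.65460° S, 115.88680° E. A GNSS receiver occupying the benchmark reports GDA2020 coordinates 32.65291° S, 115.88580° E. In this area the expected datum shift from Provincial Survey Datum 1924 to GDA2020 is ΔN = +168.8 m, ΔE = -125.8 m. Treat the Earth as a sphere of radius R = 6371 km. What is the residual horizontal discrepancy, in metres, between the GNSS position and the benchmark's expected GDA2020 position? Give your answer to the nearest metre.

Observed coordinate differences: Δφ = +0.00169°, Δλ = -0.00100°.
Converting to metres (1° lat = 111195 m, cos φ = 0.841939): observed ΔN = 187.9 m, observed ΔE = -93.6 m.
Subtracting the expected shift leaves a residual of 187.9 − (168.8) = 19.1 m north and -93.6 − (-125.8) = 32.2 m east.
Residual distance = √(19.1² + 32.2²) = 37.4 m.

37 m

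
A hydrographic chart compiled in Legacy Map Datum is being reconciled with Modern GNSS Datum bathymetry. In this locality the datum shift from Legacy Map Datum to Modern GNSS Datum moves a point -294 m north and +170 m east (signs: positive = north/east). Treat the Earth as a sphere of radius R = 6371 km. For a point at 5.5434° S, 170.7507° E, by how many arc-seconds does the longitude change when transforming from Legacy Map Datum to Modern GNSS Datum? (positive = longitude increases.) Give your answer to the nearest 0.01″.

Δλ = 5.53″

At latitude -5.5434°, cos φ = 0.995323.
One radian of longitude at latitude φ spans R cos φ, so Δλ = ΔE / (R cos φ) = 170.0 / (6371000 × 0.995323) = 2.6809e-05 rad = 5.530″.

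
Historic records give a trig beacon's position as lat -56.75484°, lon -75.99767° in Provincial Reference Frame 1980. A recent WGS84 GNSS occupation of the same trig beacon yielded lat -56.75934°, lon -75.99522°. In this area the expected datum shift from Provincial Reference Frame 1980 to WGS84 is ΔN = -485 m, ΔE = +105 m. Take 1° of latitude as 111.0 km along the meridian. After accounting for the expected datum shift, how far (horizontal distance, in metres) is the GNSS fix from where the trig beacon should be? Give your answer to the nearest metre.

Observed coordinate differences: Δφ = -0.00450°, Δλ = +0.00245°.
Converting to metres (1° lat = 111000 m, cos φ = 0.548223): observed ΔN = -499.5 m, observed ΔE = 149.1 m.
Subtracting the expected shift leaves a residual of -499.5 − (-485) = -14.5 m north and 149.1 − (105) = 44.1 m east.
Residual distance = √((-14.5)² + 44.1²) = 46.4 m.

46 m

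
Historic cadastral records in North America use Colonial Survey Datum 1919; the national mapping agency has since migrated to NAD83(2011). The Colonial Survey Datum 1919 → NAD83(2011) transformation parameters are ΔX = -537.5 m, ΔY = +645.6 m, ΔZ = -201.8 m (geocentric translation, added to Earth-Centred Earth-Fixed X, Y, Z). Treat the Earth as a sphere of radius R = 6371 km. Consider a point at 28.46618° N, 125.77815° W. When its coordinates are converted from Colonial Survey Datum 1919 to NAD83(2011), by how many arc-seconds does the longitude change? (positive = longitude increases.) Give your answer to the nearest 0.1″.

sin φ = 0.476640, cos φ = 0.879099, sin λ = -0.811287, cos λ = -0.584648.
East component: ΔE = −sin λ·ΔX + cos λ·ΔY = −(-0.811287)(-537.5) + (-0.584648)(645.6) = -813.52 m.
1° of latitude spans πR/180 = 111195 m; at latitude φ, 1° of longitude spans that × cos φ = 97751.3 m, so Δλ = -813.52 / 97751.3 × 3600 = -29.960″.

Δλ = -30.0″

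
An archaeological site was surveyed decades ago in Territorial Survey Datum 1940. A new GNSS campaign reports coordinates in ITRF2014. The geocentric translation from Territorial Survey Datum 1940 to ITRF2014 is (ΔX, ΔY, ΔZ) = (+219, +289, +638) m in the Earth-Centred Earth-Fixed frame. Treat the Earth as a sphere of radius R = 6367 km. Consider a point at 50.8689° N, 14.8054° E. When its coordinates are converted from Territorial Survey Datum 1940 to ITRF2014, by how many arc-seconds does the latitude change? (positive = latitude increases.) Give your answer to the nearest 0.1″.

sin φ = 0.775704, cos φ = 0.631097, sin λ = 0.255537, cos λ = 0.966799.
North component: ΔN = −sin φ cos λ·ΔX − sin φ sin λ·ΔY + cos φ·ΔZ = −(0.775704)(0.966799)(219) − (0.775704)(0.255537)(289) + (0.631097)(638) = 181.11 m.
1° of latitude spans πR/180 = 111125 m, so Δφ = 181.11 / 111125 × 3600 = 5.867″.

Δφ = 5.9″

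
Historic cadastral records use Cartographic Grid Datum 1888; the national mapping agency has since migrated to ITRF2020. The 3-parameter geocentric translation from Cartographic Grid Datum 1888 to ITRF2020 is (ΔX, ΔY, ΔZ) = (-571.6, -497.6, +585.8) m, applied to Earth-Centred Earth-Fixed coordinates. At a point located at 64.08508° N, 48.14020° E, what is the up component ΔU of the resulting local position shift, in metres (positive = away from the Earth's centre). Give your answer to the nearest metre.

ΔU = 198 m

The local up (radial) axis is (cos φ cos λ, cos φ sin λ, sin φ), giving ΔU = -166.701 − 161.967 + 526.894 = 198.23 m.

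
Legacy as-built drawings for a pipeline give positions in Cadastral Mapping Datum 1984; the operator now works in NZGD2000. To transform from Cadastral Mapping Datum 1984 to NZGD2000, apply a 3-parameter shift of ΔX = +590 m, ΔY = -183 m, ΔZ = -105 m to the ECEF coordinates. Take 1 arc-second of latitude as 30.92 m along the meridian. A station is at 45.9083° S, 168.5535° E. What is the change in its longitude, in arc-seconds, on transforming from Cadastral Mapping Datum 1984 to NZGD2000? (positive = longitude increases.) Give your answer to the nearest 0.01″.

Δλ = 2.89″

sin φ = -0.718227, cos φ = 0.695809, sin λ = 0.198453, cos λ = -0.980110.
East component: ΔE = −sin λ·ΔX + cos λ·ΔY = −(0.198453)(590) + (-0.980110)(-183) = 62.27 m.
1° of latitude spans 3600 × 30.92 = 111312 m; at latitude φ, 1° of longitude spans that × cos φ = 77451.9 m, so Δλ = 62.27 / 77451.9 × 3600 = 2.894″.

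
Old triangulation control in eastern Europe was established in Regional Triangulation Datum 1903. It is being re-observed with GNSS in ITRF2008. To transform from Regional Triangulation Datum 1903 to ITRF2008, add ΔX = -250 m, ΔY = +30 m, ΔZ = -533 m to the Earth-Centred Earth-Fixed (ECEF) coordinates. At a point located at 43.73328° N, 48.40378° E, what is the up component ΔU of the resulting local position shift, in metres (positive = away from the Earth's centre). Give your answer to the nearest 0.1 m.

The local up (radial) axis is (cos φ cos λ, cos φ sin λ, sin φ), giving ΔU = -119.924 + 16.211 − 368.464 = -472.18 m.

ΔU = -472.2 m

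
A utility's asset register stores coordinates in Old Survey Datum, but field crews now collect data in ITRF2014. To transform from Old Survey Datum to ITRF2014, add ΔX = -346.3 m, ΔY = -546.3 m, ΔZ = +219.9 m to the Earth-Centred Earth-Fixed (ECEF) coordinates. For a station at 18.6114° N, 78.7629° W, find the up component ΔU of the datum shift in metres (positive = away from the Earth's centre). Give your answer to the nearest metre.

The local up (radial) axis is (cos φ cos λ, cos φ sin λ, sin φ), giving ΔU = -63.954 + 507.806 + 70.181 = 514.03 m.

ΔU = 514 m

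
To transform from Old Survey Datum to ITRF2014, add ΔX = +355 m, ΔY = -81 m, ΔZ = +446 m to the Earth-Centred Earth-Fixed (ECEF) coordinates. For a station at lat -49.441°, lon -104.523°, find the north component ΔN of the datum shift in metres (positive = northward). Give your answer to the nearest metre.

The local north axis is (−sin φ cos λ, −sin φ sin λ, cos φ), giving ΔN = -67.634 + 59.572 + 290.003 = 281.94 m.

ΔN = 282 m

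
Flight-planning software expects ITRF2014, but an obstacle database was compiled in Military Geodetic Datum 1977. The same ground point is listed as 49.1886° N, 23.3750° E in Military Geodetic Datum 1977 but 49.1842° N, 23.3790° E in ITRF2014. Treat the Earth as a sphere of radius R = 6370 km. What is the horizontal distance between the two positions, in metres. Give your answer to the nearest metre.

569 m

Δφ = 49.1842° − 49.1886° = -0.0044°; Δλ = 23.3790° − 23.3750° = +0.0040°.
1° along a meridian = πR/180 = 111177 m.
ΔN = Δφ × 111177 = -489.2 m; ΔE = Δλ × 111177 × cos(49.1886°) = +0.0040 × 111177 × 0.653571 = 290.6 m.
Distance = √(ΔE² + ΔN²) = √(290.6² + (-489.2)²) = 569.0 m.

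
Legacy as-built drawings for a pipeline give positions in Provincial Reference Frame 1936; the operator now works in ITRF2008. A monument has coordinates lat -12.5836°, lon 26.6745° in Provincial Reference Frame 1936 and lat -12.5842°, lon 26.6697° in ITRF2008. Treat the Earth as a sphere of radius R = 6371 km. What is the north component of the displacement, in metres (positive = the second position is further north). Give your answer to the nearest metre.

Δφ = -12.5842° − -12.5836° = -0.0006°; Δλ = 26.6697° − 26.6745° = -0.0048°.
1° along a meridian = πR/180 = 111195 m.
ΔN = Δφ × 111195 = -66.7 m; ΔE = Δλ × 111195 × cos(-12.5836°) = -0.0048 × 111195 × 0.975979 = -520.9 m.

ΔN = -67 m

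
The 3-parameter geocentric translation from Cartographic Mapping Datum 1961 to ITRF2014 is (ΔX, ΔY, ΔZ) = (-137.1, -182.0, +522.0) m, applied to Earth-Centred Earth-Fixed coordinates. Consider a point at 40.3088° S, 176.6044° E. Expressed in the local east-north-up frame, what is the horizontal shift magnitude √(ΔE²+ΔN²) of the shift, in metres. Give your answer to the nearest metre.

At φ = -40.3088°, λ = 176.6044°: sin φ = -0.646907, cos φ = 0.762569, sin λ = 0.059230, cos λ = -0.998244.
ΔE = −sin λ·ΔX + cos λ·ΔY = −(0.059230)·(-137.1) + (-0.998244)·(-182.0) = 189.80 m.
ΔN = −sin φ cos λ·ΔX − sin φ sin λ·ΔY + cos φ·ΔZ = −(-0.646907)(-0.998244)(-137.1) − (-0.646907)(0.059230)(-182.0) + (0.762569)(522.0) = 479.62 m.
Horizontal magnitude = √(ΔE² + ΔN²) = √(189.80² + 479.62²) = 515.81 m.

516 m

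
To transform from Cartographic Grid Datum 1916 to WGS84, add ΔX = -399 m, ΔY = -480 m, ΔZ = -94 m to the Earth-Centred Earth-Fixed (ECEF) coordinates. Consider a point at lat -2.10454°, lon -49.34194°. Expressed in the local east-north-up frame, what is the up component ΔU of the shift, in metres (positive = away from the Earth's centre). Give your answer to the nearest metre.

At φ = -2.10454°, λ = -49.34194°: sin φ = -0.036723, cos φ = 0.999325, sin λ = -0.758611, cos λ = 0.651543.
ΔU = cos φ cos λ·ΔX + cos φ sin λ·ΔY + sin φ·ΔZ = (0.999325)(0.651543)(-399) + (0.999325)(-0.758611)(-480) + (-0.036723)(-94) = 107.55 m.

ΔU = 108 m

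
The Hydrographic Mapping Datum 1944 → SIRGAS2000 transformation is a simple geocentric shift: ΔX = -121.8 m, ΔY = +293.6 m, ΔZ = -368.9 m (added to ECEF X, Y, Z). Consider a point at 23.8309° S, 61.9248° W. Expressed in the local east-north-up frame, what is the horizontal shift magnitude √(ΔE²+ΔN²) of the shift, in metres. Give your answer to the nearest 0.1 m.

466.3 m

The local east axis at (φ, λ) is (−sin λ, cos λ, 0), so ΔE = −sin(-61.9248°)·(-121.8) + cos(-61.9248°)·293.6 = 30.71 m.
The local north axis is (−sin φ cos λ, −sin φ sin λ, cos φ), giving ΔN = -23.161 − 104.667 − 337.448 = -465.28 m.
Horizontal magnitude = √(ΔE² + ΔN²) = √(30.71² + (-465.28)²) = 466.29 m.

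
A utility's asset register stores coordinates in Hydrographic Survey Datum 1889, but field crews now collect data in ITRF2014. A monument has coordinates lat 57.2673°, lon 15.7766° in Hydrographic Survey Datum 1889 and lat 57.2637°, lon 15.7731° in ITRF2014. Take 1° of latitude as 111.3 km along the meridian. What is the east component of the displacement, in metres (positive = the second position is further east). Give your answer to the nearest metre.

ΔE = -211 m

Δφ = 57.2637° − 57.2673° = -0.0036°; Δλ = 15.7731° − 15.7766° = -0.0035°.
ΔN = Δφ × 111300 = -400.7 m; ΔE = Δλ × 111300 × cos(57.2673°) = -0.0035 × 111300 × 0.540721 = -210.6 m.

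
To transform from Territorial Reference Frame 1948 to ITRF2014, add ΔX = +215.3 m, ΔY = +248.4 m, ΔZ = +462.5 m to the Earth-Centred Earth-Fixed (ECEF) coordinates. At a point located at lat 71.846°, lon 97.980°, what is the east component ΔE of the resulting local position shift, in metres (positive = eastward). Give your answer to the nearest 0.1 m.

ΔE = -247.7 m

The local east axis at (φ, λ) is (−sin λ, cos λ, 0), so ΔE = −sin(97.980°)·215.3 + cos(97.980°)·248.4 = -247.70 m.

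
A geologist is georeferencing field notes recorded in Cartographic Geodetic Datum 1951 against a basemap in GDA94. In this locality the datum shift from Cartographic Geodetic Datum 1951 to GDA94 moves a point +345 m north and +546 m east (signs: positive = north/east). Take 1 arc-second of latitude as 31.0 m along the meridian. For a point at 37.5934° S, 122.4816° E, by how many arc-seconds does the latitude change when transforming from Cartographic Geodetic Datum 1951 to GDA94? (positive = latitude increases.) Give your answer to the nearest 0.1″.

Δφ = 11.1″

1″ of latitude = 31.00 m, so Δφ = 345.0 / 31.00 = 11.129″.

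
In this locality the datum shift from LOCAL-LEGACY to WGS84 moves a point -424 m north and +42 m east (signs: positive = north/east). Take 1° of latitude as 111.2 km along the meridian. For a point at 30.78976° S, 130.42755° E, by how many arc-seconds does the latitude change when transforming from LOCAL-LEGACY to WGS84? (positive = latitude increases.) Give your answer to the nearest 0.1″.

1° of latitude = 111.2 km, so Δφ = -424.0 / 111200 = -0.0038129° = -13.727″.

Δφ = -13.7″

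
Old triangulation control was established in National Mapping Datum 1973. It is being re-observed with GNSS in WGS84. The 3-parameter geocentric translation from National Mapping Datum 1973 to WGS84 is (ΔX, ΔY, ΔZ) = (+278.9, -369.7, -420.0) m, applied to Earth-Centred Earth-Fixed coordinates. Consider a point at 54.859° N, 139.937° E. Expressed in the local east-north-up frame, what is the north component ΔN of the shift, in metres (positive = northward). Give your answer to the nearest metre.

At φ = 54.859°, λ = 139.937°: sin φ = 0.817738, cos φ = 0.575591, sin λ = 0.643630, cos λ = -0.765337.
ΔN = −sin φ cos λ·ΔX − sin φ sin λ·ΔY + cos φ·ΔZ = −(0.817738)(-0.765337)(278.9) − (0.817738)(0.643630)(-369.7) + (0.575591)(-420.0) = 127.38 m.

ΔN = 127 m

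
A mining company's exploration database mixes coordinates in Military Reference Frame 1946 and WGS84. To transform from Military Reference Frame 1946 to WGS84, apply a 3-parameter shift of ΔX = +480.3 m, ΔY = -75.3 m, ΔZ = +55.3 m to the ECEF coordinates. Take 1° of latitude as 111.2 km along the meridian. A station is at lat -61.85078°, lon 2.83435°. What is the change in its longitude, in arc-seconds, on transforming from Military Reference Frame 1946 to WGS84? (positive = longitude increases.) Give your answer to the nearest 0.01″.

sin φ = -0.881722, cos φ = 0.471769, sin λ = 0.049449, cos λ = 0.998777.
East component: ΔE = −sin λ·ΔX + cos λ·ΔY = −(0.049449)(480.3) + (0.998777)(-75.3) = -98.96 m.
1° of latitude spans 111200 m; at latitude φ, 1° of longitude spans that × cos φ = 52460.8 m, so Δλ = -98.96 / 52460.8 × 3600 = -6.791″.

Δλ = -6.79″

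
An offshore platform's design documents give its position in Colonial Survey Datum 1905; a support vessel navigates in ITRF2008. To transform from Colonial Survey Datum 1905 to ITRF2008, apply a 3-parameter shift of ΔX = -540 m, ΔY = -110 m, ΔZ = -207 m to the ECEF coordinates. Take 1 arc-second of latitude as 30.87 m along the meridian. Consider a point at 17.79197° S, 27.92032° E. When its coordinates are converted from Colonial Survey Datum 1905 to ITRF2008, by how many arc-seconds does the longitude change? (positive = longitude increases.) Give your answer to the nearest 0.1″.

sin φ = -0.305562, cos φ = 0.952172, sin λ = 0.468243, cos λ = 0.883600.
East component: ΔE = −sin λ·ΔX + cos λ·ΔY = −(0.468243)(-540) + (0.883600)(-110) = 155.66 m.
1° of latitude spans 3600 × 30.87 = 111132 m; at latitude φ, 1° of longitude spans that × cos φ = 105816.8 m, so Δλ = 155.66 / 105816.8 × 3600 = 5.296″.

Δλ = 5.3″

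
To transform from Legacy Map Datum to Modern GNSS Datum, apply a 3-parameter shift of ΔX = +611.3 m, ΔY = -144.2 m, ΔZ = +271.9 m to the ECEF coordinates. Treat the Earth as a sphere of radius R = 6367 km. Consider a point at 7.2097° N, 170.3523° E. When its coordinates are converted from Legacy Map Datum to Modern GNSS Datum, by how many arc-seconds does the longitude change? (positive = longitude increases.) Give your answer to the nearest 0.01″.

Δλ = 1.30″

sin φ = 0.125501, cos φ = 0.992093, sin λ = 0.167590, cos λ = -0.985857.
East component: ΔE = −sin λ·ΔX + cos λ·ΔY = −(0.167590)(611.3) + (-0.985857)(-144.2) = 39.71 m.
1° of latitude spans πR/180 = 111125 m; at latitude φ, 1° of longitude spans that × cos φ = 110246.5 m, so Δλ = 39.71 / 110246.5 × 3600 = 1.297″.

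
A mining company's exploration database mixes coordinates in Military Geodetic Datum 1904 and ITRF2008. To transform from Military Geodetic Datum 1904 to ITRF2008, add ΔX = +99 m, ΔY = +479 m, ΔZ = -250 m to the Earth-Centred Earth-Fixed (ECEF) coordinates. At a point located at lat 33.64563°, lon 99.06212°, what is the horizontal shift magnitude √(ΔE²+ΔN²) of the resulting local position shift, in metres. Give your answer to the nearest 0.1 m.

At φ = 33.64563°, λ = 99.06212°: sin φ = 0.554055, cos φ = 0.832480, sin λ = 0.987518, cos λ = -0.157505.
ΔE = −sin λ·ΔX + cos λ·ΔY = −(0.987518)·(99) + (-0.157505)·(479) = -173.21 m.
ΔN = −sin φ cos λ·ΔX − sin φ sin λ·ΔY + cos φ·ΔZ = −(0.554055)(-0.157505)(99) − (0.554055)(0.987518)(479) + (0.832480)(-250) = -461.56 m.
Horizontal magnitude = √(ΔE² + ΔN²) = √((-173.21)² + (-461.56)²) = 492.99 m.

493.0 m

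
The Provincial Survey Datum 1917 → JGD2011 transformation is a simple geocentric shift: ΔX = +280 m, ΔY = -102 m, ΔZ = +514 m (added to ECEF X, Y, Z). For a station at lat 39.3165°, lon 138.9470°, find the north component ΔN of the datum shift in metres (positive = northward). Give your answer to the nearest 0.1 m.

ΔN = 573.9 m

At φ = 39.3165°, λ = 138.9470°: sin φ = 0.633604, cos φ = 0.773658, sin λ = 0.656757, cos λ = -0.754102.
ΔN = −sin φ cos λ·ΔX − sin φ sin λ·ΔY + cos φ·ΔZ = −(0.633604)(-0.754102)(280) − (0.633604)(0.656757)(-102) + (0.773658)(514) = 573.89 m.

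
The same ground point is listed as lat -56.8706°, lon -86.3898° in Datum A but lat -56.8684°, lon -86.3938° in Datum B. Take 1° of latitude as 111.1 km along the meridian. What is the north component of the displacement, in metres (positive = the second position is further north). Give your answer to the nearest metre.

ΔN = 244 m

Δφ = -56.8684° − -56.8706° = +0.0022°; Δλ = -86.3938° − -86.3898° = -0.0040°.
ΔN = Δφ × 111100 = 244.4 m; ΔE = Δλ × 111100 × cos(-56.8706°) = -0.0040 × 111100 × 0.546532 = -242.9 m.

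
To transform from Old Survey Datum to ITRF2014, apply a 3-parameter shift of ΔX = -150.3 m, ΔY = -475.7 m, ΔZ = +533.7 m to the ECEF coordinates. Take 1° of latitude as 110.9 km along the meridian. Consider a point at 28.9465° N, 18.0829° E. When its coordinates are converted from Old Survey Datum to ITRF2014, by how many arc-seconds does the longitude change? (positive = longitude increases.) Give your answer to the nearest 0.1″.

sin φ = 0.483993, cos φ = 0.875072, sin λ = 0.310393, cos λ = 0.950608.
East component: ΔE = −sin λ·ΔX + cos λ·ΔY = −(0.310393)(-150.3) + (0.950608)(-475.7) = -405.55 m.
1° of latitude spans 110900 m; at latitude φ, 1° of longitude spans that × cos φ = 97045.5 m, so Δλ = -405.55 / 97045.5 × 3600 = -15.044″.

Δλ = -15.0″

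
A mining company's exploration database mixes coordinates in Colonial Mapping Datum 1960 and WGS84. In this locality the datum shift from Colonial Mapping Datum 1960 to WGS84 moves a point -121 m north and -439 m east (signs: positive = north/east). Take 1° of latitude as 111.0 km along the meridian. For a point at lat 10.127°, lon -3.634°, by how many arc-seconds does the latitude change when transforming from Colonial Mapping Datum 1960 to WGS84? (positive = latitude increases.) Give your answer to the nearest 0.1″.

1° of latitude = 111.0 km, so Δφ = -121.0 / 111000 = -0.0010901° = -3.924″.

Δφ = -3.9″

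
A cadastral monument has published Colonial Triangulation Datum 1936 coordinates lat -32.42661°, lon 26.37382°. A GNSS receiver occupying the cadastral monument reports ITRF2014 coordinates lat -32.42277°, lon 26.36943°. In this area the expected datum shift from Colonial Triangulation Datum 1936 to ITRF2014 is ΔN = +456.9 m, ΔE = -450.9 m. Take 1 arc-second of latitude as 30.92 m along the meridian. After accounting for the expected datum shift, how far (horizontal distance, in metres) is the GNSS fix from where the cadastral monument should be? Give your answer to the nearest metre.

Observed coordinate differences: Δφ = +0.00384°, Δλ = -0.00439°.
Converting to metres (1° lat = 111312 m, cos φ = 0.844079): observed ΔN = 427.4 m, observed ΔE = -412.5 m.
Subtracting the expected shift leaves a residual of 427.4 − (456.9) = -29.5 m north and -412.5 − (-450.9) = 38.4 m east.
Residual distance = √((-29.5)² + 38.4²) = 48.4 m.

48 m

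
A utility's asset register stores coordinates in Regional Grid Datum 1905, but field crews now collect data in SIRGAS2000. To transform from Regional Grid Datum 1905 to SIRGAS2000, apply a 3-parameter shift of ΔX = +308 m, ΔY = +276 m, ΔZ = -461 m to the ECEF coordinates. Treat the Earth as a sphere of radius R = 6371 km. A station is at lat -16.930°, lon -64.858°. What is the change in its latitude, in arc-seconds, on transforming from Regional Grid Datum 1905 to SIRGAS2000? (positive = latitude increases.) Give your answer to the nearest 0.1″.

Δφ = -15.4″

sin φ = -0.291203, cos φ = 0.956661, sin λ = -0.905258, cos λ = 0.424863.
North component: ΔN = −sin φ cos λ·ΔX − sin φ sin λ·ΔY + cos φ·ΔZ = −(-0.291203)(0.424863)(308) − (-0.291203)(-0.905258)(276) + (0.956661)(-461) = -475.67 m.
1° of latitude spans πR/180 = 111195 m, so Δφ = -475.67 / 111195 × 3600 = -15.400″.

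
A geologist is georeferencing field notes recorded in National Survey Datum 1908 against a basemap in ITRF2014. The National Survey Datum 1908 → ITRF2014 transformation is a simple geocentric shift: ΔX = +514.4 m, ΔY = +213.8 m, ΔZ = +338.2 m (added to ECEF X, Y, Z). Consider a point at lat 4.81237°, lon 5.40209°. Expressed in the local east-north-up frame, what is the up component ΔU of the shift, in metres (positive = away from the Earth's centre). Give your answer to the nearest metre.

ΔU = 559 m

At φ = 4.81237°, λ = 5.40209°: sin φ = 0.083893, cos φ = 0.996475, sin λ = 0.094145, cos λ = 0.995559.
ΔU = cos φ cos λ·ΔX + cos φ sin λ·ΔY + sin φ·ΔZ = (0.996475)(0.995559)(514.4) + (0.996475)(0.094145)(213.8) + (0.083893)(338.2) = 558.74 m.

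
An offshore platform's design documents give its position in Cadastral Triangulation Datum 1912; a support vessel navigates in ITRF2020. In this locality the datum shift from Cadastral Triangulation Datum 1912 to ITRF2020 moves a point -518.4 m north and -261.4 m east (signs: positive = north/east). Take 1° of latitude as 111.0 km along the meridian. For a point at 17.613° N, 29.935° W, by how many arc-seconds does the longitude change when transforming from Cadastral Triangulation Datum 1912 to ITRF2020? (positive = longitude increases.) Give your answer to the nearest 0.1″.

At latitude 17.613°, cos φ = 0.953122.
1° of longitude at this latitude = 111.0 × cos φ = 105.80 km, so Δλ = -261.4 / 105796.5 = -0.0024708° = -8.895″.

Δλ = -8.9″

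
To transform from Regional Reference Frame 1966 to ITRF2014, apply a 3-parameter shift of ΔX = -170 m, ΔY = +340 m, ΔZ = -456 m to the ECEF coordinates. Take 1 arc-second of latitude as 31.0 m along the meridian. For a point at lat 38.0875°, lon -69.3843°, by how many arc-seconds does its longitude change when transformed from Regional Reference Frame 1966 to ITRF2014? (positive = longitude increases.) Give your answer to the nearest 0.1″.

Δλ = -1.6″

sin φ = 0.616864, cos φ = 0.787070, sin λ = -0.935963, cos λ = 0.352098.
East component: ΔE = −sin λ·ΔX + cos λ·ΔY = −(-0.935963)(-170) + (0.352098)(340) = -39.40 m.
1° of latitude spans 3600 × 31.00 = 111600 m; at latitude φ, 1° of longitude spans that × cos φ = 87837.0 m, so Δλ = -39.40 / 87837.0 × 3600 = -1.615″.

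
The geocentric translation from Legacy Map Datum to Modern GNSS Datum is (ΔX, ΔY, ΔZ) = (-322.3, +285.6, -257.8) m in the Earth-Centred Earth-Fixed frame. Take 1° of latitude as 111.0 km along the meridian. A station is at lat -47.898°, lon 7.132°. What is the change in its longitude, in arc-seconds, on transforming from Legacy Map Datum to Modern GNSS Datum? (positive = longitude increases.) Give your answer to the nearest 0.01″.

sin φ = -0.741952, cos φ = 0.670453, sin λ = 0.124156, cos λ = 0.992263.
East component: ΔE = −sin λ·ΔX + cos λ·ΔY = −(0.124156)(-322.3) + (0.992263)(285.6) = 323.41 m.
1° of latitude spans 111000 m; at latitude φ, 1° of longitude spans that × cos φ = 74420.2 m, so Δλ = 323.41 / 74420.2 × 3600 = 15.644″.

Δλ = 15.64″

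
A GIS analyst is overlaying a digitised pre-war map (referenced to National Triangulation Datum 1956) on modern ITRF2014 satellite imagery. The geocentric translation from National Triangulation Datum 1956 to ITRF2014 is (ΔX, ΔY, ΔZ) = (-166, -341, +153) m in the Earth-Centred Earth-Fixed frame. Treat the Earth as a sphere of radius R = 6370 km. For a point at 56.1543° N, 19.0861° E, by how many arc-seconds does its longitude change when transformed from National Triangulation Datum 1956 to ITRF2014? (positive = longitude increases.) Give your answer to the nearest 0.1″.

sin φ = 0.830540, cos φ = 0.556958, sin λ = 0.326989, cos λ = 0.945028.
East component: ΔE = −sin λ·ΔX + cos λ·ΔY = −(0.326989)(-166) + (0.945028)(-341) = -267.97 m.
1° of latitude spans πR/180 = 111177 m; at latitude φ, 1° of longitude spans that × cos φ = 61921.2 m, so Δλ = -267.97 / 61921.2 × 3600 = -15.580″.

Δλ = -15.6″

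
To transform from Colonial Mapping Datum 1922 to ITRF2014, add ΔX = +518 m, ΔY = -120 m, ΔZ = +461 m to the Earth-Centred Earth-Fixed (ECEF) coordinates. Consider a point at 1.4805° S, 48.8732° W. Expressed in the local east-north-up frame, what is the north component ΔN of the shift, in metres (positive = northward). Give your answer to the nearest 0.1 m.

ΔN = 472.0 m

At φ = -1.4805°, λ = -48.8732°: sin φ = -0.025837, cos φ = 0.999666, sin λ = -0.753256, cos λ = 0.657728.
ΔN = −sin φ cos λ·ΔX − sin φ sin λ·ΔY + cos φ·ΔZ = −(-0.025837)(0.657728)(518) − (-0.025837)(-0.753256)(-120) + (0.999666)(461) = 471.98 m.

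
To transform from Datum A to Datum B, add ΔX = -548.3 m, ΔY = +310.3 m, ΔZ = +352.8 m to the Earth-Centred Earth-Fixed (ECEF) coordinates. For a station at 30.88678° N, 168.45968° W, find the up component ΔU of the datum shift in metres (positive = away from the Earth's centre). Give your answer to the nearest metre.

ΔU = 589 m

The local up (radial) axis is (cos φ cos λ, cos φ sin λ, sin φ), giving ΔU = 461.030 − 53.274 + 181.108 = 588.86 m.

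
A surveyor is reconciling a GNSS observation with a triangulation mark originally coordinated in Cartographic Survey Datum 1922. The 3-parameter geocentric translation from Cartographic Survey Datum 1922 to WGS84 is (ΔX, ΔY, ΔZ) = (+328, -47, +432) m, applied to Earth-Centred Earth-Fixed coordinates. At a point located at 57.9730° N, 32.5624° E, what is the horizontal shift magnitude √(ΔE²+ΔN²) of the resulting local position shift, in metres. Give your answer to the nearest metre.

At φ = 57.9730°, λ = 32.5624°: sin φ = 0.847798, cos φ = 0.530319, sin λ = 0.538218, cos λ = 0.842806.
ΔE = −sin λ·ΔX + cos λ·ΔY = −(0.538218)·(328) + (0.842806)·(-47) = -216.15 m.
ΔN = −sin φ cos λ·ΔX − sin φ sin λ·ΔY + cos φ·ΔZ = −(0.847798)(0.842806)(328) − (0.847798)(0.538218)(-47) + (0.530319)(432) = 16.18 m.
Horizontal magnitude = √(ΔE² + ΔN²) = √((-216.15)² + 16.18²) = 216.75 m.

217 m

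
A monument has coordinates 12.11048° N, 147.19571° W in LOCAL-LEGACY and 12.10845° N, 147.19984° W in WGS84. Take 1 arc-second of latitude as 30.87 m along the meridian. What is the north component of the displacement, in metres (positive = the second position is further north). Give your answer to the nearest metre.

ΔN = -226 m

Δφ = 12.10845° − 12.11048° = -0.00203°; Δλ = -147.19984° − -147.19571° = -0.00413°.
1° of latitude = 3600 × 30.87 = 111132 m.
ΔN = Δφ × 111132 = -225.6 m; ΔE = Δλ × 111132 × cos(12.11048°) = -0.00413 × 111132 × 0.977745 = -448.8 m.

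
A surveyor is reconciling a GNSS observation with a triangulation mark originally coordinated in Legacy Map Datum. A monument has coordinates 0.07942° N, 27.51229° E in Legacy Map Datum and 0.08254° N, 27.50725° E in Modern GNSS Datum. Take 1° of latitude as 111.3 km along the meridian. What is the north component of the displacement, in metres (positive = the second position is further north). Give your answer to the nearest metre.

ΔN = 347 m

Δφ = 0.08254° − 0.07942° = +0.00312°; Δλ = 27.50725° − 27.51229° = -0.00504°.
ΔN = Δφ × 111300 = 347.3 m; ΔE = Δλ × 111300 × cos(0.07942°) = -0.00504 × 111300 × 0.999999 = -561.0 m.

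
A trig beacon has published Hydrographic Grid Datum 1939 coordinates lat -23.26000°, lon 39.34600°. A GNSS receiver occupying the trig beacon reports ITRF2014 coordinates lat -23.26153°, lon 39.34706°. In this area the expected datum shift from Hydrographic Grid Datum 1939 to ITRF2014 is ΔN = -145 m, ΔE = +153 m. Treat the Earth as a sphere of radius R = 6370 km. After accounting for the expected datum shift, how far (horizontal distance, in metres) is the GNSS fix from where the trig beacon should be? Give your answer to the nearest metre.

Observed coordinate differences: Δφ = -0.00153°, Δλ = +0.00106°.
Converting to metres (1° lat = 111177 m, cos φ = 0.918722): observed ΔN = -170.1 m, observed ΔE = 108.3 m.
Subtracting the expected shift leaves a residual of -170.1 − (-145) = -25.1 m north and 108.3 − (153) = -44.7 m east.
Residual distance = √((-25.1)² + (-44.7)²) = 51.3 m.

51 m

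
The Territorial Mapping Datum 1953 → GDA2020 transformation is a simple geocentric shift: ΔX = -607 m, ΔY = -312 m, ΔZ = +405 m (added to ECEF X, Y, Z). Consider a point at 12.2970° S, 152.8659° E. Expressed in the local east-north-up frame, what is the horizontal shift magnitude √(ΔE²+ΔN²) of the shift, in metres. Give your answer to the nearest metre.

The local east axis at (φ, λ) is (−sin λ, cos λ, 0), so ΔE = −sin(152.8659°)·(-607) + cos(152.8659°)·(-312) = 554.50 m.
The local north axis is (−sin φ cos λ, −sin φ sin λ, cos φ), giving ΔN = 115.050 − 30.306 + 395.708 = 480.45 m.
Horizontal magnitude = √(ΔE² + ΔN²) = √(554.50² + 480.45²) = 733.69 m.

734 m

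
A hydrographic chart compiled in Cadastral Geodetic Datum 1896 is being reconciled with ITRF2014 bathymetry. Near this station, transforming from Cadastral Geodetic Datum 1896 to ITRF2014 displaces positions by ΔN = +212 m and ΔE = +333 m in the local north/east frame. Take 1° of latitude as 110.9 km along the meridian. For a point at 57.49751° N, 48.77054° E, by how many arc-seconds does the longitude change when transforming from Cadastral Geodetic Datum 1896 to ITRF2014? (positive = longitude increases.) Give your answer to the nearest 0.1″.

Δλ = 20.1″

At latitude 57.49751°, cos φ = 0.537336.
1° of longitude at this latitude = 110.9 × cos φ = 59.59 km, so Δλ = 333.0 / 59590.6 = 0.0055881° = 20.117″.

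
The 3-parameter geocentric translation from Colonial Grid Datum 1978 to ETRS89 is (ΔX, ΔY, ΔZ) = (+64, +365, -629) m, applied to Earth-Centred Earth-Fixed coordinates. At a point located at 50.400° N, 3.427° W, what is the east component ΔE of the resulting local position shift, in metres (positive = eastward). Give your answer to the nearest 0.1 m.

ΔE = 368.2 m

At φ = 50.400°, λ = -3.427°: sin φ = 0.770513, cos φ = 0.637424, sin λ = -0.059777, cos λ = 0.998212.
ΔE = −sin λ·ΔX + cos λ·ΔY = −(-0.059777)·(64) + (0.998212)·(365) = 368.17 m.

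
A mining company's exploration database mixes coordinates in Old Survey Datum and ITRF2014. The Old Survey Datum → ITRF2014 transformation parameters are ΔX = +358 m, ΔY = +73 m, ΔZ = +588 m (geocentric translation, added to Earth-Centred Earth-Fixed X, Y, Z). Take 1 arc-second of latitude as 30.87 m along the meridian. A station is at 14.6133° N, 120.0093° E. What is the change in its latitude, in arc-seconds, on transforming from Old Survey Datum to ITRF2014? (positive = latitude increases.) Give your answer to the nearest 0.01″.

Δφ = 19.38″

sin φ = 0.252294, cos φ = 0.967651, sin λ = 0.865944, cos λ = -0.500141.
North component: ΔN = −sin φ cos λ·ΔX − sin φ sin λ·ΔY + cos φ·ΔZ = −(0.252294)(-0.500141)(358) − (0.252294)(0.865944)(73) + (0.967651)(588) = 598.20 m.
1° of latitude spans 3600 × 30.87 = 111132 m, so Δφ = 598.20 / 111132 × 3600 = 19.378″.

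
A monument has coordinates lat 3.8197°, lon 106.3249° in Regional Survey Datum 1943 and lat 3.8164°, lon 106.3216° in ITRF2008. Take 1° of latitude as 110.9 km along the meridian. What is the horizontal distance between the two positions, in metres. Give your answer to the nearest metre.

Δφ = 3.8164° − 3.8197° = -0.0033°; Δλ = 106.3216° − 106.3249° = -0.0033°.
ΔN = Δφ × 110900 = -366.0 m; ΔE = Δλ × 110900 × cos(3.8197°) = -0.0033 × 110900 × 0.997779 = -365.2 m.
Distance = √(ΔE² + ΔN²) = √((-365.2)² + (-366.0)²) = 517.0 m.

517 m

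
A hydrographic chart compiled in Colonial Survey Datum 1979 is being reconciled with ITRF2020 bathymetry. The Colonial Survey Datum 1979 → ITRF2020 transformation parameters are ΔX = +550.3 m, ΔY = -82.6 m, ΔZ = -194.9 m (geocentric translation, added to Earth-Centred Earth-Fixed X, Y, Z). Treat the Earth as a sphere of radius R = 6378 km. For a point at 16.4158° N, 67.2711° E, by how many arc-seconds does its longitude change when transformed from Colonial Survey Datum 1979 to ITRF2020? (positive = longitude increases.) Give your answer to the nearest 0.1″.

Δλ = -18.2″

sin φ = 0.282606, cos φ = 0.959236, sin λ = 0.922343, cos λ = 0.386371.
East component: ΔE = −sin λ·ΔX + cos λ·ΔY = −(0.922343)(550.3) + (0.386371)(-82.6) = -539.48 m.
1° of latitude spans πR/180 = 111317 m; at latitude φ, 1° of longitude spans that × cos φ = 106779.4 m, so Δλ = -539.48 / 106779.4 × 3600 = -18.188″.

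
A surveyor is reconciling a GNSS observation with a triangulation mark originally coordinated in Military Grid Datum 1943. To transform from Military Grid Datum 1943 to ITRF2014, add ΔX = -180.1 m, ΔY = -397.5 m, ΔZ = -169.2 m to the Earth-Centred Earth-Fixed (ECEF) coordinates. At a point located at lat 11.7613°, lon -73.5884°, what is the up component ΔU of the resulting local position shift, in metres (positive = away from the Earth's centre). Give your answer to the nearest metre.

At φ = 11.7613°, λ = -73.5884°: sin φ = 0.203835, cos φ = 0.979005, sin λ = -0.959257, cos λ = 0.282536.
ΔU = cos φ cos λ·ΔX + cos φ sin λ·ΔY + sin φ·ΔZ = (0.979005)(0.282536)(-180.1) + (0.979005)(-0.959257)(-397.5) + (0.203835)(-169.2) = 288.99 m.

ΔU = 289 m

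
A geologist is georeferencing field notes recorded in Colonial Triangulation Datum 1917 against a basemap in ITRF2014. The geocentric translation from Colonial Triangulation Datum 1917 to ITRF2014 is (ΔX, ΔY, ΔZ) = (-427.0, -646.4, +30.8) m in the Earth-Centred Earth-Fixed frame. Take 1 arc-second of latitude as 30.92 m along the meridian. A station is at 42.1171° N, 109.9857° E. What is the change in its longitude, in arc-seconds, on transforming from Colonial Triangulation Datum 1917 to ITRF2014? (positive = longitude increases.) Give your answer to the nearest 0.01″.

Δλ = 27.13″

sin φ = 0.670648, cos φ = 0.741776, sin λ = 0.939778, cos λ = -0.341786.
East component: ΔE = −sin λ·ΔX + cos λ·ΔY = −(0.939778)(-427.0) + (-0.341786)(-646.4) = 622.22 m.
1° of latitude spans 3600 × 30.92 = 111312 m; at latitude φ, 1° of longitude spans that × cos φ = 82568.5 m, so Δλ = 622.22 / 82568.5 × 3600 = 27.129″.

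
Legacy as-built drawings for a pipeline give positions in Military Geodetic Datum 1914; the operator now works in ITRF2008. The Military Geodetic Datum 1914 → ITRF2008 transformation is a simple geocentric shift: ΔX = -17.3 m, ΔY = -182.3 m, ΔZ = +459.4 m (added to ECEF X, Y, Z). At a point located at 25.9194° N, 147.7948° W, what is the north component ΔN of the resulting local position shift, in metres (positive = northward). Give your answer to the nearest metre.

ΔN = 364 m

The local north axis is (−sin φ cos λ, −sin φ sin λ, cos φ), giving ΔN = -6.398 − 42.468 + 413.189 = 364.32 m.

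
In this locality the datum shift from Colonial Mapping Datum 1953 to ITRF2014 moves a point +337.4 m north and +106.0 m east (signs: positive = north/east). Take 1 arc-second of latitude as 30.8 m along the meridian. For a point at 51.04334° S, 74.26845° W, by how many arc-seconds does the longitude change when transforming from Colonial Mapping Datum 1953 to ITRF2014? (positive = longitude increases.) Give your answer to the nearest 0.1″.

Δλ = 5.5″

At latitude -51.04334°, cos φ = 0.628732.
1″ of longitude at this latitude = 30.80 × cos φ = 19.3650 m, so Δλ = 106.0 / 19.3650 = 5.474″.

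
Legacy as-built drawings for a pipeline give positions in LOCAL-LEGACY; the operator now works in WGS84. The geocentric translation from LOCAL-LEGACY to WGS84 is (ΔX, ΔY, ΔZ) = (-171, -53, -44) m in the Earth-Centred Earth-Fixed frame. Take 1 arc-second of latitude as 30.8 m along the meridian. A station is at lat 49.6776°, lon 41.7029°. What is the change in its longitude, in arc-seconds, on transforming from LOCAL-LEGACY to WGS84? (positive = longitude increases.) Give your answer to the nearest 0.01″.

Δλ = 3.72″

sin φ = 0.762415, cos φ = 0.647088, sin λ = 0.665268, cos λ = 0.746605.
East component: ΔE = −sin λ·ΔX + cos λ·ΔY = −(0.665268)(-171) + (0.746605)(-53) = 74.19 m.
1° of latitude spans 3600 × 30.80 = 110880 m; at latitude φ, 1° of longitude spans that × cos φ = 71749.1 m, so Δλ = 74.19 / 71749.1 × 3600 = 3.723″.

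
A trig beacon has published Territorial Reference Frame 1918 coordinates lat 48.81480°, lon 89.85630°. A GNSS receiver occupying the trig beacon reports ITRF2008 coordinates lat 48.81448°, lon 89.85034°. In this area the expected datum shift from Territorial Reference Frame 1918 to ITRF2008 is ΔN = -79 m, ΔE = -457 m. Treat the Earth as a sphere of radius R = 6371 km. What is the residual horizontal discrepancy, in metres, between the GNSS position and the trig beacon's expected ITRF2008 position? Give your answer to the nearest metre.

Observed coordinate differences: Δφ = -0.00032°, Δλ = -0.00596°.
Converting to metres (1° lat = 111195 m, cos φ = 0.658495): observed ΔN = -35.6 m, observed ΔE = -436.4 m.
Subtracting the expected shift leaves a residual of -35.6 − (-79) = 43.4 m north and -436.4 − (-457) = 20.6 m east.
Residual distance = √(43.4² + 20.6²) = 48.1 m.

48 m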